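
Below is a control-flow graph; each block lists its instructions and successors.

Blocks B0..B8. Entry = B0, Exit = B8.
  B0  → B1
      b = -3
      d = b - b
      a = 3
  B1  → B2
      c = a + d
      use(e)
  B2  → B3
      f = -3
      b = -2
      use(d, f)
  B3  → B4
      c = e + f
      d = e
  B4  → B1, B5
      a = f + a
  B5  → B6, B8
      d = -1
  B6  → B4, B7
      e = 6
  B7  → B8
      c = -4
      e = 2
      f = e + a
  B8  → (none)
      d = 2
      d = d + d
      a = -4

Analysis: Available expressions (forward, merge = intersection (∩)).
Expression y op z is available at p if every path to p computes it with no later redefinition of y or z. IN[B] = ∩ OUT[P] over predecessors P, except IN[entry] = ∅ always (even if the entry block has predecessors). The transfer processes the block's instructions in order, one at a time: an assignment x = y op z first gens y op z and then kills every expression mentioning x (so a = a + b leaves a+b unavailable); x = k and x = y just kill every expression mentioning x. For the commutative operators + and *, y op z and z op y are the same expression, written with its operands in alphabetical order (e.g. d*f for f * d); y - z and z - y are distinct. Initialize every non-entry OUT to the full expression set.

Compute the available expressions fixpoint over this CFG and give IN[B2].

Per-block solution:
  B0:   IN={}   OUT={b-b}
  B1:   IN={}   OUT={a+d}
  B2:   IN={a+d}   OUT={a+d}
  B3:   IN={a+d}   OUT={e+f}
  B4:   IN={}   OUT={}
  B5:   IN={}   OUT={}
  B6:   IN={}   OUT={}
  B7:   IN={}   OUT={a+e}
  B8:   IN={}   OUT={}

Merge at B2: IN[B2] = OUT[B1] = {a+d}

Answer: {a+d}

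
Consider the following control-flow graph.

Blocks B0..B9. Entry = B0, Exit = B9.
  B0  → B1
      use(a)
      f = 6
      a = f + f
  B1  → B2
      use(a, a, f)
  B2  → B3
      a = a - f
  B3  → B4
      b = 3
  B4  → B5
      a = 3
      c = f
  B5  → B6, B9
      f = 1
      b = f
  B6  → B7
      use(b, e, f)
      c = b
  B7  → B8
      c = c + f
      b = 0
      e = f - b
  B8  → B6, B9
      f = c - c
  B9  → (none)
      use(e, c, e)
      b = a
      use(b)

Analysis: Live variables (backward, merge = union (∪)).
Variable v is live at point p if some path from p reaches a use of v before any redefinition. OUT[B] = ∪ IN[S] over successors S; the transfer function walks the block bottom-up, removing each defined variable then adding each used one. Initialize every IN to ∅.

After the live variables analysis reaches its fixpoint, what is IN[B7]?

Per-block solution:
  B0:  IN={a, e}  OUT={a, e, f}
  B1:  IN={a, e, f}  OUT={a, e, f}
  B2:  IN={a, e, f}  OUT={e, f}
  B3:  IN={e, f}  OUT={e, f}
  B4:  IN={e, f}  OUT={a, c, e}
  B5:  IN={a, c, e}  OUT={a, b, c, e, f}
  B6:  IN={a, b, e, f}  OUT={a, c, f}
  B7:  IN={a, c, f}  OUT={a, b, c, e}
  B8:  IN={a, b, c, e}  OUT={a, b, c, e, f}
  B9:  IN={a, c, e}  OUT={}

Merge at B7: OUT[B7] = IN[B8] = {a, b, c, e}
Applying B7's transfer function to that OUT value gives IN[B7] (row B7 above).

Answer: {a, c, f}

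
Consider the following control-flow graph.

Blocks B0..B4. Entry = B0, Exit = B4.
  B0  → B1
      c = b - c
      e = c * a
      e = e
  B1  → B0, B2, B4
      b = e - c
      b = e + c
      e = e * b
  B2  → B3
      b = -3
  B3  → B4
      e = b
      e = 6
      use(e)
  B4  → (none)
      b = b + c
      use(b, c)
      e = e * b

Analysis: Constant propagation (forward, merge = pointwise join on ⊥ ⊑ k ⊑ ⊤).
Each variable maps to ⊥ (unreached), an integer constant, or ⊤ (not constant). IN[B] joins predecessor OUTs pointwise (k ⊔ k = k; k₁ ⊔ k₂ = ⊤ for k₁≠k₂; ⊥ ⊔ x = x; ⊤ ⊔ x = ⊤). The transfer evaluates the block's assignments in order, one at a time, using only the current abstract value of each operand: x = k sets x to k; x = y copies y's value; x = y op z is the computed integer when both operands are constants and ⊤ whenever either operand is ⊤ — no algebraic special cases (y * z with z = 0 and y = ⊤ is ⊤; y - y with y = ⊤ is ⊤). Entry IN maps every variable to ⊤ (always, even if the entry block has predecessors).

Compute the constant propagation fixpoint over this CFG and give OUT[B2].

Per-block solution:
  B0: | IN=(all ⊤) | OUT=(all ⊤)
  B1: | IN=(all ⊤) | OUT=(all ⊤)
  B2: | IN=(all ⊤) | OUT={b:-3; rest ⊤}
  B3: | IN={b:-3; rest ⊤} | OUT={b:-3, e:6; rest ⊤}
  B4: | IN=(all ⊤) | OUT=(all ⊤)

Merge at B2: IN[B2] = OUT[B1] = {a: ⊤, b: ⊤, c: ⊤, d: ⊤, e: ⊤, f: ⊤}
Applying B2's transfer function to that IN value gives OUT[B2] (row B2 above).

Answer: {a: ⊤, b: -3, c: ⊤, d: ⊤, e: ⊤, f: ⊤}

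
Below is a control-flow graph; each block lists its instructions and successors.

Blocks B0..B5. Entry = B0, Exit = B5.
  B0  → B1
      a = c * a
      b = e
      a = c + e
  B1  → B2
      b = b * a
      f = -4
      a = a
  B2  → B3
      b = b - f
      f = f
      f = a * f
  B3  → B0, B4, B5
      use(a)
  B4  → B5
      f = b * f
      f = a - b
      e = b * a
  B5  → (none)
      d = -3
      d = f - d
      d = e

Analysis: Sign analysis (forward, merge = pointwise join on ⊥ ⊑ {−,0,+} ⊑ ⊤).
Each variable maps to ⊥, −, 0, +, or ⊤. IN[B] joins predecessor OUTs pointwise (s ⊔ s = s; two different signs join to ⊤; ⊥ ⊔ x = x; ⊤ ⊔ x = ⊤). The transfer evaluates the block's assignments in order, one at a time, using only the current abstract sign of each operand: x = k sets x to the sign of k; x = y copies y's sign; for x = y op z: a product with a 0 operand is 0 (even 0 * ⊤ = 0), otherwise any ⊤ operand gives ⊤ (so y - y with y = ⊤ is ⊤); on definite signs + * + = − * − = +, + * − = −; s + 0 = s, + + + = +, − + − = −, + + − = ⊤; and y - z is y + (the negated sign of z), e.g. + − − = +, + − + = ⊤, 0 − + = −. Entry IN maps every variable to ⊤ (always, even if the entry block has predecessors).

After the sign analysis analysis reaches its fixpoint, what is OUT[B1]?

Answer: {a: ⊤, b: ⊤, c: ⊤, d: ⊤, e: ⊤, f: -}

Derivation:
Fixpoint table:
  B0: | IN=(all ⊤) | OUT=(all ⊤)
  B1: | IN=(all ⊤) | OUT={f:-; rest ⊤}
  B2: | IN={f:-; rest ⊤} | OUT=(all ⊤)
  B3: | IN=(all ⊤) | OUT=(all ⊤)
  B4: | IN=(all ⊤) | OUT=(all ⊤)
  B5: | IN=(all ⊤) | OUT=(all ⊤)

Merge at B1: IN[B1] = OUT[B0] = {a: ⊤, b: ⊤, c: ⊤, d: ⊤, e: ⊤, f: ⊤}
Applying B1's transfer function to that IN value gives OUT[B1] (row B1 above).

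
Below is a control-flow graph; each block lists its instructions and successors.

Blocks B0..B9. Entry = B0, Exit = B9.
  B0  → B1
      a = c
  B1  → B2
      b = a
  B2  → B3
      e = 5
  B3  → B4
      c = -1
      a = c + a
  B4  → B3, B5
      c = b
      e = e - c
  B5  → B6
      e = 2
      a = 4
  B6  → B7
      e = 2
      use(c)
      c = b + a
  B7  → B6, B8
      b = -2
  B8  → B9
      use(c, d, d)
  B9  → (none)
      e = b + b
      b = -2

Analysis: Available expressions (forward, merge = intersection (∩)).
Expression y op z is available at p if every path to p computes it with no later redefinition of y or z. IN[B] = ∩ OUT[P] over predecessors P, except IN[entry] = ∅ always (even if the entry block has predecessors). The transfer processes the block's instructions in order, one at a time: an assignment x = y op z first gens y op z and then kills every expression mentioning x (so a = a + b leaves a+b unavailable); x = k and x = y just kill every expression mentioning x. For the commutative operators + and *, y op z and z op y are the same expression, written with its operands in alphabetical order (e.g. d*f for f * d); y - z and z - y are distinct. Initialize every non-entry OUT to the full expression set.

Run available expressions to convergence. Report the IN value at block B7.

Per-block solution:
  B0:   IN={}   OUT={}
  B1:   IN={}   OUT={}
  B2:   IN={}   OUT={}
  B3:   IN={}   OUT={}
  B4:   IN={}   OUT={}
  B5:   IN={}   OUT={}
  B6:   IN={}   OUT={a+b}
  B7:   IN={a+b}   OUT={}
  B8:   IN={}   OUT={}
  B9:   IN={}   OUT={}

Merge at B7: IN[B7] = OUT[B6] = {a+b}

Answer: {a+b}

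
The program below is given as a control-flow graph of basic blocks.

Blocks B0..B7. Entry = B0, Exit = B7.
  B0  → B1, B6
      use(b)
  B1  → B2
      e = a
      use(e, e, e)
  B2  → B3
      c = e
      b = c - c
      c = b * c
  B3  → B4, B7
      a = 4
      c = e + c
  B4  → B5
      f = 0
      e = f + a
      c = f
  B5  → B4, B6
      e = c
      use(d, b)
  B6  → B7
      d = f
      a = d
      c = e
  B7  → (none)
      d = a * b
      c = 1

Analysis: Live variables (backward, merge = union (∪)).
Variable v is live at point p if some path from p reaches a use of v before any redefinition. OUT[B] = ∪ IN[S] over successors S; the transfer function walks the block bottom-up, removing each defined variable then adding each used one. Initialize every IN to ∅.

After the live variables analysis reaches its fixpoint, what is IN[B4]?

Answer: {a, b, d}

Derivation:
Converged values:
  B0:   IN={a, b, d, e, f}   OUT={a, b, d, e, f}
  B1:   IN={a, d}   OUT={d, e}
  B2:   IN={d, e}   OUT={b, c, d, e}
  B3:   IN={b, c, d, e}   OUT={a, b, d}
  B4:   IN={a, b, d}   OUT={a, b, c, d, f}
  B5:   IN={a, b, c, d, f}   OUT={a, b, d, e, f}
  B6:   IN={b, e, f}   OUT={a, b}
  B7:   IN={a, b}   OUT={}

Merge at B4: OUT[B4] = IN[B5] = {a, b, c, d, f}
Applying B4's transfer function to that OUT value gives IN[B4] (row B4 above).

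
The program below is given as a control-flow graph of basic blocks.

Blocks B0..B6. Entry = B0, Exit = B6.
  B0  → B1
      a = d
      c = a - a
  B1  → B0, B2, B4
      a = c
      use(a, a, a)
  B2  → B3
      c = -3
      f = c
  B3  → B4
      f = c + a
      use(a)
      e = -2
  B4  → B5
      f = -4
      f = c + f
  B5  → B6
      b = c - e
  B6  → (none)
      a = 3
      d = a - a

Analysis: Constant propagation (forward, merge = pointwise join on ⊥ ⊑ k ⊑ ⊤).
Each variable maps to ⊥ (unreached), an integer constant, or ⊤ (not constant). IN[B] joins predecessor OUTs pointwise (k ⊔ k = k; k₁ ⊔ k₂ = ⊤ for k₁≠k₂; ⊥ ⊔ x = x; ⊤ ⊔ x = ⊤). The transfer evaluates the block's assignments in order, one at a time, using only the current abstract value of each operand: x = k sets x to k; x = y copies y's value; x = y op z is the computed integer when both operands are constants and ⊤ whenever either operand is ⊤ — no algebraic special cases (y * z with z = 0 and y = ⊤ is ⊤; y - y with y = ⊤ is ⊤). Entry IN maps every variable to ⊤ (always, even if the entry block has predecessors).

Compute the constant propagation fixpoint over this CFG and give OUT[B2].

Answer: {a: ⊤, b: ⊤, c: -3, d: ⊤, e: ⊤, f: -3}

Working:
Per-block solution:
  B0:   IN=(all ⊤)   OUT=(all ⊤)
  B1:   IN=(all ⊤)   OUT=(all ⊤)
  B2:   IN=(all ⊤)   OUT={c:-3, f:-3; rest ⊤}
  B3:   IN={c:-3, f:-3; rest ⊤}   OUT={c:-3, e:-2; rest ⊤}
  B4:   IN=(all ⊤)   OUT=(all ⊤)
  B5:   IN=(all ⊤)   OUT=(all ⊤)
  B6:   IN=(all ⊤)   OUT={a:3, d:0; rest ⊤}

Merge at B2: IN[B2] = OUT[B1] = {a: ⊤, b: ⊤, c: ⊤, d: ⊤, e: ⊤, f: ⊤}
Applying B2's transfer function to that IN value gives OUT[B2] (row B2 above).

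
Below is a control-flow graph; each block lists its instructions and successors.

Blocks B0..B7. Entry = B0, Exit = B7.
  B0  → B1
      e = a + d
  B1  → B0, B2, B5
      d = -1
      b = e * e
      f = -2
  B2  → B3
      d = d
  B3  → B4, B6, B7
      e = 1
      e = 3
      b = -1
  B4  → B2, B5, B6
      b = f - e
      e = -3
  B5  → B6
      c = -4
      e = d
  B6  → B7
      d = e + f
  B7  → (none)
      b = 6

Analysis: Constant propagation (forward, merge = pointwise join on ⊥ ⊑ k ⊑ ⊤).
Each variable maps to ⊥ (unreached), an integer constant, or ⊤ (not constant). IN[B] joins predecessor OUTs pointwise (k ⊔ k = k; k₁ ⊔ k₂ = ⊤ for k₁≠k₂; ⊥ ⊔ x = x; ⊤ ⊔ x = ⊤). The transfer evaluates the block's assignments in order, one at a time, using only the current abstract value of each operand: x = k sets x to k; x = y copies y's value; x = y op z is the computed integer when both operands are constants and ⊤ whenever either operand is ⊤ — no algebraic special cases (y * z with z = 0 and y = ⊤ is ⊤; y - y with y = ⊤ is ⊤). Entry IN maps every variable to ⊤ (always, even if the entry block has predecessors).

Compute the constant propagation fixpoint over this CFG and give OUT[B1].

Converged values:
  B0: | IN=(all ⊤) | OUT=(all ⊤)
  B1: | IN=(all ⊤) | OUT={d:-1, f:-2; rest ⊤}
  B2: | IN={d:-1, f:-2; rest ⊤} | OUT={d:-1, f:-2; rest ⊤}
  B3: | IN={d:-1, f:-2; rest ⊤} | OUT={b:-1, d:-1, e:3, f:-2; rest ⊤}
  B4: | IN={b:-1, d:-1, e:3, f:-2; rest ⊤} | OUT={b:-5, d:-1, e:-3, f:-2; rest ⊤}
  B5: | IN={d:-1, f:-2; rest ⊤} | OUT={c:-4, d:-1, e:-1, f:-2; rest ⊤}
  B6: | IN={d:-1, f:-2; rest ⊤} | OUT={f:-2; rest ⊤}
  B7: | IN={f:-2; rest ⊤} | OUT={b:6, f:-2; rest ⊤}

Merge at B1: IN[B1] = OUT[B0] = {a: ⊤, b: ⊤, c: ⊤, d: ⊤, e: ⊤, f: ⊤}
Applying B1's transfer function to that IN value gives OUT[B1] (row B1 above).

Answer: {a: ⊤, b: ⊤, c: ⊤, d: -1, e: ⊤, f: -2}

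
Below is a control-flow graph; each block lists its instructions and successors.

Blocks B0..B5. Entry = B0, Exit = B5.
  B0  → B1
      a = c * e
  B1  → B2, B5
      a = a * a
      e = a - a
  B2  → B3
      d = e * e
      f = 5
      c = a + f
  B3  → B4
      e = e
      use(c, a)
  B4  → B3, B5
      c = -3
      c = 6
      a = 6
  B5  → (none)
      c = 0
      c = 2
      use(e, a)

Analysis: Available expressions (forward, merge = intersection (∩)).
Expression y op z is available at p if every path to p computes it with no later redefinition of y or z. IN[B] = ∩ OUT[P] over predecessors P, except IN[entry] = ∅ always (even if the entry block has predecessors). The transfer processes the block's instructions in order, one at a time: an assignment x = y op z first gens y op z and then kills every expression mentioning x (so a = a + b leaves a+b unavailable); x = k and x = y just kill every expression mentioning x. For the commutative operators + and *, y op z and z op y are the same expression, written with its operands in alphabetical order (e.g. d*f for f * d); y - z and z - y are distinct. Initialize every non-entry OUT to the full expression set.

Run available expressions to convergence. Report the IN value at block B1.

Answer: {c*e}

Working:
Per-block solution:
  B0:   IN={}   OUT={c*e}
  B1:   IN={c*e}   OUT={a-a}
  B2:   IN={a-a}   OUT={a+f, a-a, e*e}
  B3:   IN={}   OUT={}
  B4:   IN={}   OUT={}
  B5:   IN={}   OUT={}

Merge at B1: IN[B1] = OUT[B0] = {c*e}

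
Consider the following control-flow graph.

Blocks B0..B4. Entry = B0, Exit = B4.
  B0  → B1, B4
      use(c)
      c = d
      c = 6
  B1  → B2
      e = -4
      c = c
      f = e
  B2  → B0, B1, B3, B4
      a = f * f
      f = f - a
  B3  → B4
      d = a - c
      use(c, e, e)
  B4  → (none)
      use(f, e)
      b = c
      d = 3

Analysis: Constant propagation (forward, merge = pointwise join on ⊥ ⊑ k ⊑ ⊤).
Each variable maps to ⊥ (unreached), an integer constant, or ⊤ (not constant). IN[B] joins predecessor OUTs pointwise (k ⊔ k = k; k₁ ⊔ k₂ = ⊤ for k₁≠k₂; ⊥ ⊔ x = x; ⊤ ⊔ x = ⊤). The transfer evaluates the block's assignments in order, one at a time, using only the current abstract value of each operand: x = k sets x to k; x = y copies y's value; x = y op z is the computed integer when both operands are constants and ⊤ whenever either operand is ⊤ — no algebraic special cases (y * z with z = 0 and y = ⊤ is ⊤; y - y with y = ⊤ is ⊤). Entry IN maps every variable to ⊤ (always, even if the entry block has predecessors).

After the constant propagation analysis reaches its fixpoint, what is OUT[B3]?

Per-block solution:
  B0:   IN=(all ⊤)   OUT={c:6; rest ⊤}
  B1:   IN={c:6; rest ⊤}   OUT={c:6, e:-4, f:-4; rest ⊤}
  B2:   IN={c:6, e:-4, f:-4; rest ⊤}   OUT={a:16, c:6, e:-4, f:-20; rest ⊤}
  B3:   IN={a:16, c:6, e:-4, f:-20; rest ⊤}   OUT={a:16, c:6, d:10, e:-4, f:-20; rest ⊤}
  B4:   IN={c:6; rest ⊤}   OUT={b:6, c:6, d:3; rest ⊤}

Merge at B3: IN[B3] = OUT[B2] = {a: 16, b: ⊤, c: 6, d: ⊤, e: -4, f: -20}
Applying B3's transfer function to that IN value gives OUT[B3] (row B3 above).

Answer: {a: 16, b: ⊤, c: 6, d: 10, e: -4, f: -20}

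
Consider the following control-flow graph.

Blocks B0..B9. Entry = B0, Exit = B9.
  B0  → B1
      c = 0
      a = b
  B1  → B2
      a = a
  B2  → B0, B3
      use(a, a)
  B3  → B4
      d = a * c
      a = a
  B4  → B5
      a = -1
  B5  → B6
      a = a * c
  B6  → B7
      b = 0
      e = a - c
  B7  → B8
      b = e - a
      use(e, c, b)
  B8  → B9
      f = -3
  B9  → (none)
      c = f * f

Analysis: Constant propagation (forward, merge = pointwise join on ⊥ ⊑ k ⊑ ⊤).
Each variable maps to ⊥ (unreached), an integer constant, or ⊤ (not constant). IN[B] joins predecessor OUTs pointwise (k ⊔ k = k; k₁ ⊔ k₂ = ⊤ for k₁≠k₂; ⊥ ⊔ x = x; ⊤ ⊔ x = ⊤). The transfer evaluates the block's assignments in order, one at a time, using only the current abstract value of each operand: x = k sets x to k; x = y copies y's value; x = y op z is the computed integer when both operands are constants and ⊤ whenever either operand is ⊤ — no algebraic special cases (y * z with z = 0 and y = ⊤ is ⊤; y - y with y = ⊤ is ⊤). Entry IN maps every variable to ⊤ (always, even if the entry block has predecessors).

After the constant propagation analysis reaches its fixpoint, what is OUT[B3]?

Answer: {a: ⊤, b: ⊤, c: 0, d: ⊤, e: ⊤, f: ⊤}

Working:
Converged values:
  B0:   IN=(all ⊤)   OUT={c:0; rest ⊤}
  B1:   IN={c:0; rest ⊤}   OUT={c:0; rest ⊤}
  B2:   IN={c:0; rest ⊤}   OUT={c:0; rest ⊤}
  B3:   IN={c:0; rest ⊤}   OUT={c:0; rest ⊤}
  B4:   IN={c:0; rest ⊤}   OUT={a:-1, c:0; rest ⊤}
  B5:   IN={a:-1, c:0; rest ⊤}   OUT={a:0, c:0; rest ⊤}
  B6:   IN={a:0, c:0; rest ⊤}   OUT={a:0, b:0, c:0, e:0; rest ⊤}
  B7:   IN={a:0, b:0, c:0, e:0; rest ⊤}   OUT={a:0, b:0, c:0, e:0; rest ⊤}
  B8:   IN={a:0, b:0, c:0, e:0; rest ⊤}   OUT={a:0, b:0, c:0, e:0, f:-3; rest ⊤}
  B9:   IN={a:0, b:0, c:0, e:0, f:-3; rest ⊤}   OUT={a:0, b:0, c:9, e:0, f:-3; rest ⊤}

Merge at B3: IN[B3] = OUT[B2] = {a: ⊤, b: ⊤, c: 0, d: ⊤, e: ⊤, f: ⊤}
Applying B3's transfer function to that IN value gives OUT[B3] (row B3 above).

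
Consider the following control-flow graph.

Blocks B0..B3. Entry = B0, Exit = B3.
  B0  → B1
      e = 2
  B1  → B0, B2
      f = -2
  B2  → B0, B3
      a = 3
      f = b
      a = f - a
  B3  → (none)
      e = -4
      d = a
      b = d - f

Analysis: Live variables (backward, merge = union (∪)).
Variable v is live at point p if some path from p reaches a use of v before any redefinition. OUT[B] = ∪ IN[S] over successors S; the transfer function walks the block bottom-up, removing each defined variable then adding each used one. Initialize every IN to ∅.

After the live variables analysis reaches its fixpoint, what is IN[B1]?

Converged values:
  B0:   IN={b}   OUT={b}
  B1:   IN={b}   OUT={b}
  B2:   IN={b}   OUT={a, b, f}
  B3:   IN={a, f}   OUT={}

Merge at B1: OUT[B1] = IN[B0] ⊔ IN[B2] = {b}
Applying B1's transfer function to that OUT value gives IN[B1] (row B1 above).

Answer: {b}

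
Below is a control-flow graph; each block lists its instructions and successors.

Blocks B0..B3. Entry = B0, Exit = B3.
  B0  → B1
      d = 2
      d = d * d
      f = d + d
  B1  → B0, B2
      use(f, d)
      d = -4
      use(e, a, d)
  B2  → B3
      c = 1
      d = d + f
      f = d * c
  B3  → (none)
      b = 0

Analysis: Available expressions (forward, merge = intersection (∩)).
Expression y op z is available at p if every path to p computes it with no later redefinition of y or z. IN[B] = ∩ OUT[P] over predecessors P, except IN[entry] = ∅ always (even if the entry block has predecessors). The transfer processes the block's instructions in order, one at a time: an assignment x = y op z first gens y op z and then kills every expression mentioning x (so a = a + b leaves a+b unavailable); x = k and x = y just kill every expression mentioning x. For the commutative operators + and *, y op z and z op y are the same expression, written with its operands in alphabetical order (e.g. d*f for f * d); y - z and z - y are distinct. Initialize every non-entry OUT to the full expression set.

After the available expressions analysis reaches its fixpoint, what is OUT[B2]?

Per-block solution:
  B0: | IN={} | OUT={d+d}
  B1: | IN={d+d} | OUT={}
  B2: | IN={} | OUT={c*d}
  B3: | IN={c*d} | OUT={c*d}

Merge at B2: IN[B2] = OUT[B1] = {}
Applying B2's transfer function to that IN value gives OUT[B2] (row B2 above).

Answer: {c*d}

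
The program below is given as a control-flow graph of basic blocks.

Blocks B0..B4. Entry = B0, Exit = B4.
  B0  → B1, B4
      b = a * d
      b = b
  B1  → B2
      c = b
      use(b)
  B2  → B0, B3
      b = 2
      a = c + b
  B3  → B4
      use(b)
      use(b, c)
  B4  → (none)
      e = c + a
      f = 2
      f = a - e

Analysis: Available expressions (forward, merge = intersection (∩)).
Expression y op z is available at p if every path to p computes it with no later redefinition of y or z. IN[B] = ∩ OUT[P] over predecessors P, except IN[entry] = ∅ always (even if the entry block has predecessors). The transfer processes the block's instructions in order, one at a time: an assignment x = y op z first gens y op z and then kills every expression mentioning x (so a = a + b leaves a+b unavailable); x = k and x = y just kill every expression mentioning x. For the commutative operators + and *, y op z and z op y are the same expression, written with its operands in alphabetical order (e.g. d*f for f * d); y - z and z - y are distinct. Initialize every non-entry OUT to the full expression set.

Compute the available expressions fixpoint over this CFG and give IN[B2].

Per-block solution:
  B0:  IN={}  OUT={a*d}
  B1:  IN={a*d}  OUT={a*d}
  B2:  IN={a*d}  OUT={b+c}
  B3:  IN={b+c}  OUT={b+c}
  B4:  IN={}  OUT={a+c, a-e}

Merge at B2: IN[B2] = OUT[B1] = {a*d}

Answer: {a*d}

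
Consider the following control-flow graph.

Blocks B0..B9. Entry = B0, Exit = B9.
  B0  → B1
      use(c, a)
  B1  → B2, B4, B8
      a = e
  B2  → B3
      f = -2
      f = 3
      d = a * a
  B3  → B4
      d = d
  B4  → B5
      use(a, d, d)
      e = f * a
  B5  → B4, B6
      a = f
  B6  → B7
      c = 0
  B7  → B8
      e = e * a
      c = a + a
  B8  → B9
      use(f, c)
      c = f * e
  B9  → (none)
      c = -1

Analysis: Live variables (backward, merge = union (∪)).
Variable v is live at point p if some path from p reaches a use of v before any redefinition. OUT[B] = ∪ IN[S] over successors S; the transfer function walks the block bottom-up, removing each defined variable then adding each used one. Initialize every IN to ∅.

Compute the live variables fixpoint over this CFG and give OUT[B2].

Converged values:
  B0: | IN={a, c, d, e, f} | OUT={c, d, e, f}
  B1: | IN={c, d, e, f} | OUT={a, c, d, e, f}
  B2: | IN={a} | OUT={a, d, f}
  B3: | IN={a, d, f} | OUT={a, d, f}
  B4: | IN={a, d, f} | OUT={d, e, f}
  B5: | IN={d, e, f} | OUT={a, d, e, f}
  B6: | IN={a, e, f} | OUT={a, e, f}
  B7: | IN={a, e, f} | OUT={c, e, f}
  B8: | IN={c, e, f} | OUT={}
  B9: | IN={} | OUT={}

Merge at B2: OUT[B2] = IN[B3] = {a, d, f}

Answer: {a, d, f}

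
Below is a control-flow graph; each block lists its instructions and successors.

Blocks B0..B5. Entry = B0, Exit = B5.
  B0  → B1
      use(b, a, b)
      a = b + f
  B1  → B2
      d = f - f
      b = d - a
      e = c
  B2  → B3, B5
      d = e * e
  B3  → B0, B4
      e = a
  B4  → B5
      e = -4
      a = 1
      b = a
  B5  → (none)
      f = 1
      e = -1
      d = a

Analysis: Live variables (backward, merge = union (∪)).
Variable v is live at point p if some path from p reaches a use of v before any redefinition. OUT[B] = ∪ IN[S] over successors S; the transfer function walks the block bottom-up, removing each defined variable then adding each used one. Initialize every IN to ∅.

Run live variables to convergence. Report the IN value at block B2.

Answer: {a, b, c, e, f}

Derivation:
Converged values:
  B0:   IN={a, b, c, f}   OUT={a, c, f}
  B1:   IN={a, c, f}   OUT={a, b, c, e, f}
  B2:   IN={a, b, c, e, f}   OUT={a, b, c, f}
  B3:   IN={a, b, c, f}   OUT={a, b, c, f}
  B4:   IN={}   OUT={a}
  B5:   IN={a}   OUT={}

Merge at B2: OUT[B2] = IN[B3] ⊔ IN[B5] = {a, b, c, f}
Applying B2's transfer function to that OUT value gives IN[B2] (row B2 above).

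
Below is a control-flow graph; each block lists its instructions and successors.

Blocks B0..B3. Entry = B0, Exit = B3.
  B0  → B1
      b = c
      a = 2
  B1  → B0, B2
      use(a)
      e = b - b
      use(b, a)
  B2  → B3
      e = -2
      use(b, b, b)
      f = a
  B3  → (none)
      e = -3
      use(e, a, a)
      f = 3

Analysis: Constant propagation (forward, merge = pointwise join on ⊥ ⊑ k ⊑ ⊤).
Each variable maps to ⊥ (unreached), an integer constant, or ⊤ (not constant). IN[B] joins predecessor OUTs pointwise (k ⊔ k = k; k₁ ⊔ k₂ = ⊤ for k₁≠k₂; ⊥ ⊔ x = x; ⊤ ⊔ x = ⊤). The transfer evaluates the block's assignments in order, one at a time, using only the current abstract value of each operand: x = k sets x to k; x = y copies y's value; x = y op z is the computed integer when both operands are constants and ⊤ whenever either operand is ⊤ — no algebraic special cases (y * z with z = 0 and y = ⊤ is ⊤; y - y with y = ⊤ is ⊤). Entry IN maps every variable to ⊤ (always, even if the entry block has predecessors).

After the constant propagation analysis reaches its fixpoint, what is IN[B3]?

Answer: {a: 2, b: ⊤, c: ⊤, d: ⊤, e: -2, f: 2}

Derivation:
Fixpoint table:
  B0:   IN=(all ⊤)   OUT={a:2; rest ⊤}
  B1:   IN={a:2; rest ⊤}   OUT={a:2; rest ⊤}
  B2:   IN={a:2; rest ⊤}   OUT={a:2, e:-2, f:2; rest ⊤}
  B3:   IN={a:2, e:-2, f:2; rest ⊤}   OUT={a:2, e:-3, f:3; rest ⊤}

Merge at B3: IN[B3] = OUT[B2] = {a: 2, b: ⊤, c: ⊤, d: ⊤, e: -2, f: 2}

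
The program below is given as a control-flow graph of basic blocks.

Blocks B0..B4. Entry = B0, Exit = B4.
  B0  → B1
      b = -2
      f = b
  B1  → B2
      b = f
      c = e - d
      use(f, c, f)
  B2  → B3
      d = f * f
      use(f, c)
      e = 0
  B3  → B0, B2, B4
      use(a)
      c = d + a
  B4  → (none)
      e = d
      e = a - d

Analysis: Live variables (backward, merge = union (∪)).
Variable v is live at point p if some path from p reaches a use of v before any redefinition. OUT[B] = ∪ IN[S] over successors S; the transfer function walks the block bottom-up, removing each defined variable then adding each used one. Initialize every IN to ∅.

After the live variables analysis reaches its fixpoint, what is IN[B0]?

Answer: {a, d, e}

Trace:
Fixpoint table:
  B0:  IN={a, d, e}  OUT={a, d, e, f}
  B1:  IN={a, d, e, f}  OUT={a, c, f}
  B2:  IN={a, c, f}  OUT={a, d, e, f}
  B3:  IN={a, d, e, f}  OUT={a, c, d, e, f}
  B4:  IN={a, d}  OUT={}

Merge at B0: OUT[B0] = IN[B1] = {a, d, e, f}
Applying B0's transfer function to that OUT value gives IN[B0] (row B0 above).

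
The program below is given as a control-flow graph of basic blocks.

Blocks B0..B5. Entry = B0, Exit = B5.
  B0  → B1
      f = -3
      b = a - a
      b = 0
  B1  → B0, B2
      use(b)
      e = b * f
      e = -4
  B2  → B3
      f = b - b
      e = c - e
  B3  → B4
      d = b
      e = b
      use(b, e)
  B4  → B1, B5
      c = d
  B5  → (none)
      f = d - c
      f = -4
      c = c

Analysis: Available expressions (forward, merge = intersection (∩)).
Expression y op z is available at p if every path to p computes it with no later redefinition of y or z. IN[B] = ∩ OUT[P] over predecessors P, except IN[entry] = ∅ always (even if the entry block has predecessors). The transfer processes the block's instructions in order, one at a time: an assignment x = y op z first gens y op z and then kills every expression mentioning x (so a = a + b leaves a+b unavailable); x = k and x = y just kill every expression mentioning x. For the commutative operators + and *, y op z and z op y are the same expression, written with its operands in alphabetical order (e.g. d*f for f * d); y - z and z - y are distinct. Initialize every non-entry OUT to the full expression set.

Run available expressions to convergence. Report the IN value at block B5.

Answer: {a-a, b-b}

Trace:
Converged values:
  B0:   IN={}   OUT={a-a}
  B1:   IN={a-a}   OUT={a-a, b*f}
  B2:   IN={a-a, b*f}   OUT={a-a, b-b}
  B3:   IN={a-a, b-b}   OUT={a-a, b-b}
  B4:   IN={a-a, b-b}   OUT={a-a, b-b}
  B5:   IN={a-a, b-b}   OUT={a-a, b-b}

Merge at B5: IN[B5] = OUT[B4] = {a-a, b-b}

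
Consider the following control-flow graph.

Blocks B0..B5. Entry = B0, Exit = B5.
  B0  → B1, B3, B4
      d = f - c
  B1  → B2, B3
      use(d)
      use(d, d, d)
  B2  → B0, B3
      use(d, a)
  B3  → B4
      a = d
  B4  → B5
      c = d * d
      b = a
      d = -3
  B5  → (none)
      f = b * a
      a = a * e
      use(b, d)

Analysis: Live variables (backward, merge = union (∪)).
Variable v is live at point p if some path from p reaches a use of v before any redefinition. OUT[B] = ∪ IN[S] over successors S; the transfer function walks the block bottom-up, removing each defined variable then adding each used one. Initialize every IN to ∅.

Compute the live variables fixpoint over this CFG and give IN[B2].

Fixpoint table:
  B0:  IN={a, c, e, f}  OUT={a, c, d, e, f}
  B1:  IN={a, c, d, e, f}  OUT={a, c, d, e, f}
  B2:  IN={a, c, d, e, f}  OUT={a, c, d, e, f}
  B3:  IN={d, e}  OUT={a, d, e}
  B4:  IN={a, d, e}  OUT={a, b, d, e}
  B5:  IN={a, b, d, e}  OUT={}

Merge at B2: OUT[B2] = IN[B0] ⊔ IN[B3] = {a, c, d, e, f}
Applying B2's transfer function to that OUT value gives IN[B2] (row B2 above).

Answer: {a, c, d, e, f}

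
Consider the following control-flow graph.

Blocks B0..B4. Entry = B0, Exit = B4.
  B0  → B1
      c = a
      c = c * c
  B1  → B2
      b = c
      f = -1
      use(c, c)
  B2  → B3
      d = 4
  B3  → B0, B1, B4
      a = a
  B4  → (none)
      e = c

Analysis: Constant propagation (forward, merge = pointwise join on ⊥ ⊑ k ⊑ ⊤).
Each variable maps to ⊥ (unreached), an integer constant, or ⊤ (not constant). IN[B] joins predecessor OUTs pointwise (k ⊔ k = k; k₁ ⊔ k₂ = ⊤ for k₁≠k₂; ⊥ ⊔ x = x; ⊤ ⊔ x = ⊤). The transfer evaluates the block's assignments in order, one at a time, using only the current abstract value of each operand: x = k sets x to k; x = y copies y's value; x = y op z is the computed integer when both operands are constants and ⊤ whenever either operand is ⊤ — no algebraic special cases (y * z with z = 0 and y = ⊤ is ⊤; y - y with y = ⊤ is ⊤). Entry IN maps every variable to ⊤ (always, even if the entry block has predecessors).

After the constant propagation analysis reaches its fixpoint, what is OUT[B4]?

Per-block solution:
  B0:   IN=(all ⊤)   OUT=(all ⊤)
  B1:   IN=(all ⊤)   OUT={f:-1; rest ⊤}
  B2:   IN={f:-1; rest ⊤}   OUT={d:4, f:-1; rest ⊤}
  B3:   IN={d:4, f:-1; rest ⊤}   OUT={d:4, f:-1; rest ⊤}
  B4:   IN={d:4, f:-1; rest ⊤}   OUT={d:4, f:-1; rest ⊤}

Merge at B4: IN[B4] = OUT[B3] = {a: ⊤, b: ⊤, c: ⊤, d: 4, e: ⊤, f: -1}
Applying B4's transfer function to that IN value gives OUT[B4] (row B4 above).

Answer: {a: ⊤, b: ⊤, c: ⊤, d: 4, e: ⊤, f: -1}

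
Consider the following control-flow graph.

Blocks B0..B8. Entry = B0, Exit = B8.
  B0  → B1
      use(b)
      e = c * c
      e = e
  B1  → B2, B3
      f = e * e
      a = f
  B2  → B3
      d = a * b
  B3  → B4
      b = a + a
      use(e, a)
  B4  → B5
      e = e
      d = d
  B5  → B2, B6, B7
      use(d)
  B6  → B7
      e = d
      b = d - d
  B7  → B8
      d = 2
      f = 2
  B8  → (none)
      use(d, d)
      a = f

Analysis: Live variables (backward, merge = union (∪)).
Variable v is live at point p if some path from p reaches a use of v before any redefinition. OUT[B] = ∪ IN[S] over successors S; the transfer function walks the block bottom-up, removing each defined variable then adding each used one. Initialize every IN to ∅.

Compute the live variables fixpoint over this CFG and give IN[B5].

Answer: {a, b, d, e}

Trace:
Fixpoint table:
  B0:   IN={b, c, d}   OUT={b, d, e}
  B1:   IN={b, d, e}   OUT={a, b, d, e}
  B2:   IN={a, b, e}   OUT={a, d, e}
  B3:   IN={a, d, e}   OUT={a, b, d, e}
  B4:   IN={a, b, d, e}   OUT={a, b, d, e}
  B5:   IN={a, b, d, e}   OUT={a, b, d, e}
  B6:   IN={d}   OUT={}
  B7:   IN={}   OUT={d, f}
  B8:   IN={d, f}   OUT={}

Merge at B5: OUT[B5] = IN[B2] ⊔ IN[B6] ⊔ IN[B7] = {a, b, d, e}
Applying B5's transfer function to that OUT value gives IN[B5] (row B5 above).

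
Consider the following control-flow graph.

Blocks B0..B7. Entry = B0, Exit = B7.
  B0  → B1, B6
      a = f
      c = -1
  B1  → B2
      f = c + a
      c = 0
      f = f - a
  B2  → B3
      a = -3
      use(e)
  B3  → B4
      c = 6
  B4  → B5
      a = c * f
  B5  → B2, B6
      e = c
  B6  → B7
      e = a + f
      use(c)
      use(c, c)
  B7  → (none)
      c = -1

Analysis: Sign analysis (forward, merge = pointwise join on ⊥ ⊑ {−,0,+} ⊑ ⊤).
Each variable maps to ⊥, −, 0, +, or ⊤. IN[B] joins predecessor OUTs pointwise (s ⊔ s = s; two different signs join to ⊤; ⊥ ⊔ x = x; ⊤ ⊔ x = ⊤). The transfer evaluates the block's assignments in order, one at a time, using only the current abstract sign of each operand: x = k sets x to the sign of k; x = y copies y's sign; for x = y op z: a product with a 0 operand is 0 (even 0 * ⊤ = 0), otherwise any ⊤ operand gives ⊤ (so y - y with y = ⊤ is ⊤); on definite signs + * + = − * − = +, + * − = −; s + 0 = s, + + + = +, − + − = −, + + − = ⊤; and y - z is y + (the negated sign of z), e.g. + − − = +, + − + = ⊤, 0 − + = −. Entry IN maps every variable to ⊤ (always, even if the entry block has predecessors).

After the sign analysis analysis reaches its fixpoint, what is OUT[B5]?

Answer: {a: ⊤, b: ⊤, c: +, d: ⊤, e: +, f: ⊤}

Working:
Converged values:
  B0: | IN=(all ⊤) | OUT={c:-; rest ⊤}
  B1: | IN={c:-; rest ⊤} | OUT={c:0; rest ⊤}
  B2: | IN=(all ⊤) | OUT={a:-; rest ⊤}
  B3: | IN={a:-; rest ⊤} | OUT={a:-, c:+; rest ⊤}
  B4: | IN={a:-, c:+; rest ⊤} | OUT={c:+; rest ⊤}
  B5: | IN={c:+; rest ⊤} | OUT={c:+, e:+; rest ⊤}
  B6: | IN=(all ⊤) | OUT=(all ⊤)
  B7: | IN=(all ⊤) | OUT={c:-; rest ⊤}

Merge at B5: IN[B5] = OUT[B4] = {a: ⊤, b: ⊤, c: +, d: ⊤, e: ⊤, f: ⊤}
Applying B5's transfer function to that IN value gives OUT[B5] (row B5 above).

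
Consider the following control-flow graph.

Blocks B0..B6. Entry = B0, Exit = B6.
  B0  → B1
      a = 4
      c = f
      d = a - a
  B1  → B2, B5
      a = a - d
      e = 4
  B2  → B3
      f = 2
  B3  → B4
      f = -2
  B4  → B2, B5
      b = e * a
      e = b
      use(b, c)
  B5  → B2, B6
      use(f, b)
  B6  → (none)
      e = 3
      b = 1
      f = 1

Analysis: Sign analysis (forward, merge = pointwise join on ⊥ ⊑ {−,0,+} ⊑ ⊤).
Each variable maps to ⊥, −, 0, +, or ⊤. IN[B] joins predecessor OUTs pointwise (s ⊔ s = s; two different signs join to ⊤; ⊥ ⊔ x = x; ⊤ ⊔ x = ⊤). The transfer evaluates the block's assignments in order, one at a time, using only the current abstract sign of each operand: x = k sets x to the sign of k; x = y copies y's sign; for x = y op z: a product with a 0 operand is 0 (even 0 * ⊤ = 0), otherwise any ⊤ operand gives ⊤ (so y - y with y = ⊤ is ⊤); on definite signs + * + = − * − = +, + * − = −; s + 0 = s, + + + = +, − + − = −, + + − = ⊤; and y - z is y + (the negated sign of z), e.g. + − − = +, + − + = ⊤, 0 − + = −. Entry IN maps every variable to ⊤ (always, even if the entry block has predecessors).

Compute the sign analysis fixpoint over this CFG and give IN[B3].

Per-block solution:
  B0:   IN=(all ⊤)   OUT={a:+; rest ⊤}
  B1:   IN={a:+; rest ⊤}   OUT={e:+; rest ⊤}
  B2:   IN=(all ⊤)   OUT={f:+; rest ⊤}
  B3:   IN={f:+; rest ⊤}   OUT={f:-; rest ⊤}
  B4:   IN={f:-; rest ⊤}   OUT={f:-; rest ⊤}
  B5:   IN=(all ⊤)   OUT=(all ⊤)
  B6:   IN=(all ⊤)   OUT={b:+, e:+, f:+; rest ⊤}

Merge at B3: IN[B3] = OUT[B2] = {a: ⊤, b: ⊤, c: ⊤, d: ⊤, e: ⊤, f: +}

Answer: {a: ⊤, b: ⊤, c: ⊤, d: ⊤, e: ⊤, f: +}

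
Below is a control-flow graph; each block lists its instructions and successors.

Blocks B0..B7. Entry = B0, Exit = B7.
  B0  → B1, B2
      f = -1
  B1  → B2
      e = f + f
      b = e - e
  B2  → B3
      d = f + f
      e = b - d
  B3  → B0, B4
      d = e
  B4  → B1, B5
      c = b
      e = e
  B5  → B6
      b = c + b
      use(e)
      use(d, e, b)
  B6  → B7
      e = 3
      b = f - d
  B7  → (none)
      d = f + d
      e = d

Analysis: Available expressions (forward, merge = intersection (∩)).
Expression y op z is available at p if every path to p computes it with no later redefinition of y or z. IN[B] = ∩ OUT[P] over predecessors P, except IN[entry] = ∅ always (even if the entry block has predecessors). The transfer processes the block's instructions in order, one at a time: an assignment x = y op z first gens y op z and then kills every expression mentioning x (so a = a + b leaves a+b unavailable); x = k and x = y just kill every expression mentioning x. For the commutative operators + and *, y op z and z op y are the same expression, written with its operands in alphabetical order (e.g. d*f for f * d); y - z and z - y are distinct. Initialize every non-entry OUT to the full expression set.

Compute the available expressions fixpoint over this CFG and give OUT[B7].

Answer: {f+f}

Working:
Per-block solution:
  B0:   IN={}   OUT={}
  B1:   IN={}   OUT={e-e, f+f}
  B2:   IN={}   OUT={b-d, f+f}
  B3:   IN={b-d, f+f}   OUT={f+f}
  B4:   IN={f+f}   OUT={f+f}
  B5:   IN={f+f}   OUT={f+f}
  B6:   IN={f+f}   OUT={f+f, f-d}
  B7:   IN={f+f, f-d}   OUT={f+f}

Merge at B7: IN[B7] = OUT[B6] = {f+f, f-d}
Applying B7's transfer function to that IN value gives OUT[B7] (row B7 above).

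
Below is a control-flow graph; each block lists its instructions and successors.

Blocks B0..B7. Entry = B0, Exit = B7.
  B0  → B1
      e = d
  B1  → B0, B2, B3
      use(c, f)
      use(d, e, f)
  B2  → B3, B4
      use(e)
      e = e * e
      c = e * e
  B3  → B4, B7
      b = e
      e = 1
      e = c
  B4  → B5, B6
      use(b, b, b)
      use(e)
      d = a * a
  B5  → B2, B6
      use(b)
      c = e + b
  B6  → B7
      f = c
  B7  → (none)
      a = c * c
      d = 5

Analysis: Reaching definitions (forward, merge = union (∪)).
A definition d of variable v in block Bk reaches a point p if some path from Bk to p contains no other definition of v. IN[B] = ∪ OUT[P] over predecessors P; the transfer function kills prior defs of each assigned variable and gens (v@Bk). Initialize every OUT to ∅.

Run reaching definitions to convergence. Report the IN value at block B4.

Converged values:
  B0: | IN={e@B0} | OUT={e@B0}
  B1: | IN={e@B0} | OUT={e@B0}
  B2: | IN={b@B3, c@B5, d@B4, e@B0, e@B2, e@B3} | OUT={b@B3, c@B2, d@B4, e@B2}
  B3: | IN={b@B3, c@B2, d@B4, e@B0, e@B2} | OUT={b@B3, c@B2, d@B4, e@B3}
  B4: | IN={b@B3, c@B2, d@B4, e@B2, e@B3} | OUT={b@B3, c@B2, d@B4, e@B2, e@B3}
  B5: | IN={b@B3, c@B2, d@B4, e@B2, e@B3} | OUT={b@B3, c@B5, d@B4, e@B2, e@B3}
  B6: | IN={b@B3, c@B2, c@B5, d@B4, e@B2, e@B3} | OUT={b@B3, c@B2, c@B5, d@B4, e@B2, e@B3, f@B6}
  B7: | IN={b@B3, c@B2, c@B5, d@B4, e@B2, e@B3, f@B6} | OUT={a@B7, b@B3, c@B2, c@B5, d@B7, e@B2, e@B3, f@B6}

Merge at B4: IN[B4] = OUT[B2] ⊔ OUT[B3] = {b@B3, c@B2, d@B4, e@B2, e@B3}

Answer: {b@B3, c@B2, d@B4, e@B2, e@B3}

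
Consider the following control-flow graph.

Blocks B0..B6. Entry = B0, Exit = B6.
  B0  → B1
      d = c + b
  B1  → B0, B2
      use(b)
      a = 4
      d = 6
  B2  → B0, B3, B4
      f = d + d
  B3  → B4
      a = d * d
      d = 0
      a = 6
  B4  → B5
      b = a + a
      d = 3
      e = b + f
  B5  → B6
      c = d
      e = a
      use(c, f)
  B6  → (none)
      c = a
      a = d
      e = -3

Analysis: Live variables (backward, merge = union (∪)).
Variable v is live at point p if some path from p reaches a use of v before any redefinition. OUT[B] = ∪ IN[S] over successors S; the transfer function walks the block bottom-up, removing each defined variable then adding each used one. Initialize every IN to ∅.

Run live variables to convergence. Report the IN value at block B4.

Answer: {a, f}

Working:
Per-block solution:
  B0:   IN={b, c}   OUT={b, c}
  B1:   IN={b, c}   OUT={a, b, c, d}
  B2:   IN={a, b, c, d}   OUT={a, b, c, d, f}
  B3:   IN={d, f}   OUT={a, f}
  B4:   IN={a, f}   OUT={a, d, f}
  B5:   IN={a, d, f}   OUT={a, d}
  B6:   IN={a, d}   OUT={}

Merge at B4: OUT[B4] = IN[B5] = {a, d, f}
Applying B4's transfer function to that OUT value gives IN[B4] (row B4 above).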